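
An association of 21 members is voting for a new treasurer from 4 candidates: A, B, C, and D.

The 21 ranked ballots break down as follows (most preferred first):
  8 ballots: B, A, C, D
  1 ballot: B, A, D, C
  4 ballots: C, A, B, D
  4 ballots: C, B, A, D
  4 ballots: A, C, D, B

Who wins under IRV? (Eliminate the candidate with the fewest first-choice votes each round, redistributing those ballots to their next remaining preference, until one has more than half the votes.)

C

Round 1: A 4, B 9, C 8, D 0. D eliminated.
Round 2: A 4, B 9, C 8. A eliminated.
Round 3: B 9, C 12. C has a majority (≥11).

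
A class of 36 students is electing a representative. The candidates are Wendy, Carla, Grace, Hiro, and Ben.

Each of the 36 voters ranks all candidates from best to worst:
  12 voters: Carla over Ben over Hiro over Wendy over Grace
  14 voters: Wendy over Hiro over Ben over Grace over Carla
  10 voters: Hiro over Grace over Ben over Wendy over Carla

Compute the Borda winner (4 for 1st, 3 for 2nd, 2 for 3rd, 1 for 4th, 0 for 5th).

Hiro

Wendy: 12×1 + 14×4 + 10×1 = 78
Carla: 12×4 + 14×0 + 10×0 = 48
Grace: 12×0 + 14×1 + 10×3 = 44
Hiro: 12×2 + 14×3 + 10×4 = 106
Ben: 12×3 + 14×2 + 10×2 = 84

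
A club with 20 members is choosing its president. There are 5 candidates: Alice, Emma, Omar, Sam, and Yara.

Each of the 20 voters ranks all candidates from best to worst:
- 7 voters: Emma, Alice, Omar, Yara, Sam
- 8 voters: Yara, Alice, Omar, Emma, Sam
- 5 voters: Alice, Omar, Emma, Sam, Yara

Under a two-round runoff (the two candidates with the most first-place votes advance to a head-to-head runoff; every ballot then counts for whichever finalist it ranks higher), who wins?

Emma

Round 1 first-place votes: Alice 5, Emma 7, Omar 0, Sam 0, Yara 8. Yara and Emma advance.
Runoff: Yara is ranked above Emma on 8 ballots, Emma above Yara on 12.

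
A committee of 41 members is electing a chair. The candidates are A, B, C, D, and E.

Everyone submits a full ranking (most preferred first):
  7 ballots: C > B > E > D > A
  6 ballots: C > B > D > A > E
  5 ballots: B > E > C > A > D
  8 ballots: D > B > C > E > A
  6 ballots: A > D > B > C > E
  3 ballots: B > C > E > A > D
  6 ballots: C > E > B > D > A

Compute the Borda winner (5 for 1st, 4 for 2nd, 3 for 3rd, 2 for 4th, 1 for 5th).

B

A: 7×1 + 6×2 + 5×2 + 8×1 + 6×5 + 3×2 + 6×1 = 79
B: 7×4 + 6×4 + 5×5 + 8×4 + 6×3 + 3×5 + 6×3 = 160
C: 7×5 + 6×5 + 5×3 + 8×3 + 6×2 + 3×4 + 6×5 = 158
D: 7×2 + 6×3 + 5×1 + 8×5 + 6×4 + 3×1 + 6×2 = 116
E: 7×3 + 6×1 + 5×4 + 8×2 + 6×1 + 3×3 + 6×4 = 102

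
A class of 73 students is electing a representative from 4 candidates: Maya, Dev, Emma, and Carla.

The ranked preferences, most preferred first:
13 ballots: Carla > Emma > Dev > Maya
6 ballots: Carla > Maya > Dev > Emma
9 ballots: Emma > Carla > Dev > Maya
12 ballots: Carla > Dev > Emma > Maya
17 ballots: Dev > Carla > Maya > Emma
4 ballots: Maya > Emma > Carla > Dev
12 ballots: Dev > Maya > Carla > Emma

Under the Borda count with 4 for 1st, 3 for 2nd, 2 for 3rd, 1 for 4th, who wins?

Maya: 13×1 + 6×3 + 9×1 + 12×1 + 17×2 + 4×4 + 12×3 = 138
Dev: 13×2 + 6×2 + 9×2 + 12×3 + 17×4 + 4×1 + 12×4 = 212
Emma: 13×3 + 6×1 + 9×4 + 12×2 + 17×1 + 4×3 + 12×1 = 146
Carla: 13×4 + 6×4 + 9×3 + 12×4 + 17×3 + 4×2 + 12×2 = 234

Carla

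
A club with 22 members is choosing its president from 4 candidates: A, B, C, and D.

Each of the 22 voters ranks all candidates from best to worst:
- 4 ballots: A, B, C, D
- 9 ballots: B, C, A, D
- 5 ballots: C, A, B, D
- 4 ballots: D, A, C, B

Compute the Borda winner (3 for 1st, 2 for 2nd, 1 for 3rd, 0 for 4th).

C

A: 4×3 + 9×1 + 5×2 + 4×2 = 39
B: 4×2 + 9×3 + 5×1 + 4×0 = 40
C: 4×1 + 9×2 + 5×3 + 4×1 = 41
D: 4×0 + 9×0 + 5×0 + 4×3 = 12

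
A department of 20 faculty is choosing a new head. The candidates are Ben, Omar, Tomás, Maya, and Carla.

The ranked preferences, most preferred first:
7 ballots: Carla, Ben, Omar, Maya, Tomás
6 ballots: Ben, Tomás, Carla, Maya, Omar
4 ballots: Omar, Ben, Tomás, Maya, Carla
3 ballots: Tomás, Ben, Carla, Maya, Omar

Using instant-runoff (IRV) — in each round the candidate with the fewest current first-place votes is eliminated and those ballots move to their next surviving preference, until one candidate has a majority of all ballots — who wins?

Ben

Round 1: Ben 6, Omar 4, Tomás 3, Maya 0, Carla 7. Maya eliminated.
Round 2: Ben 6, Omar 4, Tomás 3, Carla 7. Tomás eliminated.
Round 3: Ben 9, Omar 4, Carla 7. Omar eliminated.
Round 4: Ben 13, Carla 7. Ben has a majority (≥11).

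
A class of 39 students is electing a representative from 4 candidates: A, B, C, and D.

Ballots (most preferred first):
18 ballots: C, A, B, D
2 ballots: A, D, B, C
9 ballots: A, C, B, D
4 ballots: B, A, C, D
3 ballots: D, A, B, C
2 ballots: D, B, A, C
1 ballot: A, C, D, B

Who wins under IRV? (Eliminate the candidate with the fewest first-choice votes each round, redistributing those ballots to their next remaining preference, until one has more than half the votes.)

Round 1: A 12, B 4, C 18, D 5. B eliminated.
Round 2: A 16, C 18, D 5. D eliminated.
Round 3: A 21, C 18. A has a majority (≥20).

A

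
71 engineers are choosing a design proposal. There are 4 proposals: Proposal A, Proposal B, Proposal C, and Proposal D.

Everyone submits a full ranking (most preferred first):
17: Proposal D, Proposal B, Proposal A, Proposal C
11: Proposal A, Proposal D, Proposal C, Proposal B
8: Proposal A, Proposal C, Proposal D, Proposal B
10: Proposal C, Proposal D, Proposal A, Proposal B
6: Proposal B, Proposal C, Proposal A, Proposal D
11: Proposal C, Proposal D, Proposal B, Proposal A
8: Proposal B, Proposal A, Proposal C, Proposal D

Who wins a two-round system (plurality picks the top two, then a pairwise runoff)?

Proposal A

Round 1 first-place votes: Proposal A 19, Proposal B 14, Proposal C 21, Proposal D 17. Proposal C and Proposal A advance.
Runoff: Proposal C is ranked above Proposal A on 27 ballots, Proposal A above Proposal C on 44.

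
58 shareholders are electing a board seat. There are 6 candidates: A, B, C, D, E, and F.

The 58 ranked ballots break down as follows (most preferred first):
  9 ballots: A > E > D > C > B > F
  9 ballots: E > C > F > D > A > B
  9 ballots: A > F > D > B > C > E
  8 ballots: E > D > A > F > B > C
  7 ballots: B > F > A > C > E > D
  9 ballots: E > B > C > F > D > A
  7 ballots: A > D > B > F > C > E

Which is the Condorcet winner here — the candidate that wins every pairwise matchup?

A vs B: 42–16
A vs C: 40–18
A vs D: 32–26
A vs E: 32–26
A vs F: 33–25
A beats every other candidate.

A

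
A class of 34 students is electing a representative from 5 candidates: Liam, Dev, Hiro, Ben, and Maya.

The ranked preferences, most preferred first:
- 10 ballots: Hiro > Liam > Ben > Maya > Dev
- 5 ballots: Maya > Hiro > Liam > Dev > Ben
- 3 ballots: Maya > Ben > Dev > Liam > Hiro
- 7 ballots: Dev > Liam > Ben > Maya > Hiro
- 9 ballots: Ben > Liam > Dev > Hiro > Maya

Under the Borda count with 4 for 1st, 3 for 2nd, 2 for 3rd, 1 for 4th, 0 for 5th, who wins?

Liam

Liam: 10×3 + 5×2 + 3×1 + 7×3 + 9×3 = 91
Dev: 10×0 + 5×1 + 3×2 + 7×4 + 9×2 = 57
Hiro: 10×4 + 5×3 + 3×0 + 7×0 + 9×1 = 64
Ben: 10×2 + 5×0 + 3×3 + 7×2 + 9×4 = 79
Maya: 10×1 + 5×4 + 3×4 + 7×1 + 9×0 = 49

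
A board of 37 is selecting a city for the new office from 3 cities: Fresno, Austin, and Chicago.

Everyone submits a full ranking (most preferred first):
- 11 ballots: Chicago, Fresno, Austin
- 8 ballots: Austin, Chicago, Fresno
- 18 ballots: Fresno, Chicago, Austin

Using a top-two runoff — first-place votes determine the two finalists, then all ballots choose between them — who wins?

Chicago

Round 1 first-place votes: Fresno 18, Austin 8, Chicago 11. Fresno and Chicago advance.
Runoff: Fresno is ranked above Chicago on 18 ballots, Chicago above Fresno on 19.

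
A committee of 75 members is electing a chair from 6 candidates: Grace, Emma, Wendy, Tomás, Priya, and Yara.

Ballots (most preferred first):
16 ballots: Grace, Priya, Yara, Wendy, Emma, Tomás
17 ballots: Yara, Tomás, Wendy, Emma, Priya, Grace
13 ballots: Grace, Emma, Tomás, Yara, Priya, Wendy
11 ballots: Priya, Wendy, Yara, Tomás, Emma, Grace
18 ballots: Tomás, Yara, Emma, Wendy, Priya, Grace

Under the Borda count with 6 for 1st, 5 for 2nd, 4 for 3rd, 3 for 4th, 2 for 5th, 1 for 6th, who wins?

Grace: 16×6 + 17×1 + 13×6 + 11×1 + 18×1 = 220
Emma: 16×2 + 17×3 + 13×5 + 11×2 + 18×4 = 242
Wendy: 16×3 + 17×4 + 13×1 + 11×5 + 18×3 = 238
Tomás: 16×1 + 17×5 + 13×4 + 11×3 + 18×6 = 294
Priya: 16×5 + 17×2 + 13×2 + 11×6 + 18×2 = 242
Yara: 16×4 + 17×6 + 13×3 + 11×4 + 18×5 = 339

Yara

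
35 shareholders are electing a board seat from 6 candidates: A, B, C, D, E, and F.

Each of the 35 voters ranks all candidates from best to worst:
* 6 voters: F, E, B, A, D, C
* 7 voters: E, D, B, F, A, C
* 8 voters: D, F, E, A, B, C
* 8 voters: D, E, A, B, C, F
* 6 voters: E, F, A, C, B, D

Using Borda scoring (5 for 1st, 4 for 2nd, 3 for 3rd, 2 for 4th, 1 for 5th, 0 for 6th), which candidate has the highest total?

A: 6×2 + 7×1 + 8×2 + 8×3 + 6×3 = 77
B: 6×3 + 7×3 + 8×1 + 8×2 + 6×1 = 69
C: 6×0 + 7×0 + 8×0 + 8×1 + 6×2 = 20
D: 6×1 + 7×4 + 8×5 + 8×5 + 6×0 = 114
E: 6×4 + 7×5 + 8×3 + 8×4 + 6×5 = 145
F: 6×5 + 7×2 + 8×4 + 8×0 + 6×4 = 100

E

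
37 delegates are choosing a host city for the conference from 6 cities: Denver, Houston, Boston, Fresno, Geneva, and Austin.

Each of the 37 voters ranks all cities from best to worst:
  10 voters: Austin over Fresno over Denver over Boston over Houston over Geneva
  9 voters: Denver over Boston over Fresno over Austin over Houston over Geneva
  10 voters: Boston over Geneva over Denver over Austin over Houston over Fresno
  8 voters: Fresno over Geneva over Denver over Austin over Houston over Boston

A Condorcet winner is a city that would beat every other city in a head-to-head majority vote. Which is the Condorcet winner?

Denver

Denver vs Houston: 37–0
Denver vs Boston: 27–10
Denver vs Fresno: 19–18
Denver vs Geneva: 19–18
Denver vs Austin: 27–10
Denver beats every other city.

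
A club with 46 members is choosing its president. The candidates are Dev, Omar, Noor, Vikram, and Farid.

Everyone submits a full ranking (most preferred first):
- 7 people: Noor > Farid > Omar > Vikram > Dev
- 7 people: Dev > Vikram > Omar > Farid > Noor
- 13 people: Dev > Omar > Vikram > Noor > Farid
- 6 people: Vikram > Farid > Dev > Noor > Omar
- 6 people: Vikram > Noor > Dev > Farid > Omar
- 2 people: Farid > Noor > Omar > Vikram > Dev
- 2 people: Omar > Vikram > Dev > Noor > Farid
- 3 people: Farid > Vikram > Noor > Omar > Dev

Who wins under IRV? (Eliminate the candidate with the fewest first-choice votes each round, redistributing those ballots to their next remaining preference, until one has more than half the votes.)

Round 1: Dev 20, Omar 2, Noor 7, Vikram 12, Farid 5. Omar eliminated.
Round 2: Dev 20, Noor 7, Vikram 14, Farid 5. Farid eliminated.
Round 3: Dev 20, Noor 9, Vikram 17. Noor eliminated.
Round 4: Dev 20, Vikram 26. Vikram has a majority (≥24).

Vikram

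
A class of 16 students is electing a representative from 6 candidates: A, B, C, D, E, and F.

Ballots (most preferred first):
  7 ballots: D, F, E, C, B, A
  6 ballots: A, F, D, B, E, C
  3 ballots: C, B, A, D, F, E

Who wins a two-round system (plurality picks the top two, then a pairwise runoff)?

Round 1 first-place votes: A 6, B 0, C 3, D 7, E 0, F 0. D and A advance.
Runoff: D is ranked above A on 7 ballots, A above D on 9.

A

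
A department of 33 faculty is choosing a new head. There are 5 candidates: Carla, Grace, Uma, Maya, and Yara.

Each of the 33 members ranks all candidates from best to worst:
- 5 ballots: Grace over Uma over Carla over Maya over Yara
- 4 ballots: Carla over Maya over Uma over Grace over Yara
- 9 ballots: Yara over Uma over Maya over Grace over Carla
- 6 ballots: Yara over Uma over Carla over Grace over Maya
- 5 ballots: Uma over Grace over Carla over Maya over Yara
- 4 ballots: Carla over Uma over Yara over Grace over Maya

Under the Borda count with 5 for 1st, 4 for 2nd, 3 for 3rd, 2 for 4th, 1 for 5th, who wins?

Carla: 5×3 + 4×5 + 9×1 + 6×3 + 5×3 + 4×5 = 97
Grace: 5×5 + 4×2 + 9×2 + 6×2 + 5×4 + 4×2 = 91
Uma: 5×4 + 4×3 + 9×4 + 6×4 + 5×5 + 4×4 = 133
Maya: 5×2 + 4×4 + 9×3 + 6×1 + 5×2 + 4×1 = 73
Yara: 5×1 + 4×1 + 9×5 + 6×5 + 5×1 + 4×3 = 101

Uma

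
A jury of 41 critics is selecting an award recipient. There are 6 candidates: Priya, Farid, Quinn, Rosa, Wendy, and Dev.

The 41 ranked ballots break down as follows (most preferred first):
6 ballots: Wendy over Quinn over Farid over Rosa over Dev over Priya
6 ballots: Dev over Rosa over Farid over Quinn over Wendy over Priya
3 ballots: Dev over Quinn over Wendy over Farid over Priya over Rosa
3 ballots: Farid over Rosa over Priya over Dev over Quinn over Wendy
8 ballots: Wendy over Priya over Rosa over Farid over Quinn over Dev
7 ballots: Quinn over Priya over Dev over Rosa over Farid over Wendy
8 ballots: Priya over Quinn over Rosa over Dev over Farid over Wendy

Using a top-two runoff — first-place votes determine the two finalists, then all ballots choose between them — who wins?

Round 1 first-place votes: Priya 8, Farid 3, Quinn 7, Rosa 0, Wendy 14, Dev 9. Wendy and Dev advance.
Runoff: Wendy is ranked above Dev on 14 ballots, Dev above Wendy on 27.

Dev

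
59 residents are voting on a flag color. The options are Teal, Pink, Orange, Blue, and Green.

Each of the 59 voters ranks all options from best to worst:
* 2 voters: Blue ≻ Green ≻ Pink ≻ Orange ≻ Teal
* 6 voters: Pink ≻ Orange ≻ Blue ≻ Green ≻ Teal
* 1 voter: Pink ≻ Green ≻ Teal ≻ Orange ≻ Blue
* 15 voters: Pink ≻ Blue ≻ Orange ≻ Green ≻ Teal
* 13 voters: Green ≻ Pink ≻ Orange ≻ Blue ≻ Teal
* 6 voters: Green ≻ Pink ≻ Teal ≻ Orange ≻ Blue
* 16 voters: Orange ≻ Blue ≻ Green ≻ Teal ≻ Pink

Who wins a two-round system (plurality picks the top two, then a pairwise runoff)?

Round 1 first-place votes: Teal 0, Pink 22, Orange 16, Blue 2, Green 19. Pink and Green advance.
Runoff: Pink is ranked above Green on 22 ballots, Green above Pink on 37.

Green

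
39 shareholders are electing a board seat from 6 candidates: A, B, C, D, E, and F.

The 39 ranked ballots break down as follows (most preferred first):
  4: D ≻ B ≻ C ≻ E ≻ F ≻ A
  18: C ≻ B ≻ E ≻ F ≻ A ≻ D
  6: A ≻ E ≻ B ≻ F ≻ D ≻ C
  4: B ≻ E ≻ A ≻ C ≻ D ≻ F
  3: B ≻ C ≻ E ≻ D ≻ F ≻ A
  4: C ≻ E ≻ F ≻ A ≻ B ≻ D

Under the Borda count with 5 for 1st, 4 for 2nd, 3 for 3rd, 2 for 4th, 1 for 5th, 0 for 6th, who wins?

A: 4×0 + 18×1 + 6×5 + 4×3 + 3×0 + 4×2 = 68
B: 4×4 + 18×4 + 6×3 + 4×5 + 3×5 + 4×1 = 145
C: 4×3 + 18×5 + 6×0 + 4×2 + 3×4 + 4×5 = 142
D: 4×5 + 18×0 + 6×1 + 4×1 + 3×2 + 4×0 = 36
E: 4×2 + 18×3 + 6×4 + 4×4 + 3×3 + 4×4 = 127
F: 4×1 + 18×2 + 6×2 + 4×0 + 3×1 + 4×3 = 67

B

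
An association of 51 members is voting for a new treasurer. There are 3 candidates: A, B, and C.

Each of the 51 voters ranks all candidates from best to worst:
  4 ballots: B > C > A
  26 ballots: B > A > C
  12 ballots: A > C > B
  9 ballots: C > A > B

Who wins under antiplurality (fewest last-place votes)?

A

Last-place votes: A 4, B 21, C 26.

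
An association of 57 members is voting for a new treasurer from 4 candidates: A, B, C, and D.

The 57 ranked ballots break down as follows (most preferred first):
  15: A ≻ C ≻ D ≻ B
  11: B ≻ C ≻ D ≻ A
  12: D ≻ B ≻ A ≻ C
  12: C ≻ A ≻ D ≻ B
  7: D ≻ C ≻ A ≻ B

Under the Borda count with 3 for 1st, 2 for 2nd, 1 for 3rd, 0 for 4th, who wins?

A: 15×3 + 11×0 + 12×1 + 12×2 + 7×1 = 88
B: 15×0 + 11×3 + 12×2 + 12×0 + 7×0 = 57
C: 15×2 + 11×2 + 12×0 + 12×3 + 7×2 = 102
D: 15×1 + 11×1 + 12×3 + 12×1 + 7×3 = 95

C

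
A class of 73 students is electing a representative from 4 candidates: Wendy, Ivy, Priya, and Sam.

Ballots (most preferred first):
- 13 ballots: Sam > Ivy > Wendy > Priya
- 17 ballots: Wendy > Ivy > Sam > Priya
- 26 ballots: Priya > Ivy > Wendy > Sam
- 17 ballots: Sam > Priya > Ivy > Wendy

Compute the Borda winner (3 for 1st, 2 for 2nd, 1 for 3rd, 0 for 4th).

Wendy: 13×1 + 17×3 + 26×1 + 17×0 = 90
Ivy: 13×2 + 17×2 + 26×2 + 17×1 = 129
Priya: 13×0 + 17×0 + 26×3 + 17×2 = 112
Sam: 13×3 + 17×1 + 26×0 + 17×3 = 107

Ivy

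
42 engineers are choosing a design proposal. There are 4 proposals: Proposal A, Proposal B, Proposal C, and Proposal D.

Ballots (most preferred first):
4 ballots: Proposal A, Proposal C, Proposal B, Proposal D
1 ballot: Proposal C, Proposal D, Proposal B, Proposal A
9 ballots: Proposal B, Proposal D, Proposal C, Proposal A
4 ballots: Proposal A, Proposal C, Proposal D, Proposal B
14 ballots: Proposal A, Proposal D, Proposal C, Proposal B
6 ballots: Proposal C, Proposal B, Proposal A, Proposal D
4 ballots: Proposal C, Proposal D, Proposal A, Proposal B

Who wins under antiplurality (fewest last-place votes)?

Last-place votes: Proposal A 10, Proposal B 22, Proposal C 0, Proposal D 10.

Proposal C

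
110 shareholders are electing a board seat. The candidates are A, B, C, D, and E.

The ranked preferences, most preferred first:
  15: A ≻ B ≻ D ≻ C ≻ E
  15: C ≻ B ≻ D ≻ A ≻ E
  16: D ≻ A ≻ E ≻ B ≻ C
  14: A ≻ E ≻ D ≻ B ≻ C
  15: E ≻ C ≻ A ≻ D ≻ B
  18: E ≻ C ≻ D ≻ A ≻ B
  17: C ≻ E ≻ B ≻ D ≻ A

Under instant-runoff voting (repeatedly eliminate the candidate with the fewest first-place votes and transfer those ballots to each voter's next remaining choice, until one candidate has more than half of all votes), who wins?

A

Round 1: A 29, B 0, C 32, D 16, E 33. B eliminated.
Round 2: A 29, C 32, D 16, E 33. D eliminated.
Round 3: A 45, C 32, E 33. C eliminated.
Round 4: A 60, E 50. A has a majority (≥56).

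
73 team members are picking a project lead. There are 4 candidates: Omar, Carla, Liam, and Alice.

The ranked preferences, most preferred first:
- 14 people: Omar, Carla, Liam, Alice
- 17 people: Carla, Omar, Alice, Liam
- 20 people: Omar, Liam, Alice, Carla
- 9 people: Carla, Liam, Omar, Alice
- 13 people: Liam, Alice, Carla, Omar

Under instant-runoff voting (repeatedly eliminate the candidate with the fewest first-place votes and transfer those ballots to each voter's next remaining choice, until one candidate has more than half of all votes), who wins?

Carla

Round 1: Omar 34, Carla 26, Liam 13, Alice 0. Alice eliminated.
Round 2: Omar 34, Carla 26, Liam 13. Liam eliminated.
Round 3: Omar 34, Carla 39. Carla has a majority (≥37).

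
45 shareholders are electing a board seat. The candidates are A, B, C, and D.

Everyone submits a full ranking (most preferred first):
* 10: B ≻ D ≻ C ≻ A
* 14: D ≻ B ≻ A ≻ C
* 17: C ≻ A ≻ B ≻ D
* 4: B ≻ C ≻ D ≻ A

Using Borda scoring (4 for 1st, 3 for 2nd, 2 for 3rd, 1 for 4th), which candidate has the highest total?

A: 10×1 + 14×2 + 17×3 + 4×1 = 93
B: 10×4 + 14×3 + 17×2 + 4×4 = 132
C: 10×2 + 14×1 + 17×4 + 4×3 = 114
D: 10×3 + 14×4 + 17×1 + 4×2 = 111

B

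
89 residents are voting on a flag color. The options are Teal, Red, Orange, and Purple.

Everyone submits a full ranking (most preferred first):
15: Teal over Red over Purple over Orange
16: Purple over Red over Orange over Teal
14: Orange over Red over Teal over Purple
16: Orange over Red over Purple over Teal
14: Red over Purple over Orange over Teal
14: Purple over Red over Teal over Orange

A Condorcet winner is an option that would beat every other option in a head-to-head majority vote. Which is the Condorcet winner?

Red

Red vs Teal: 74–15
Red vs Orange: 59–30
Red vs Purple: 59–30
Red beats every other option.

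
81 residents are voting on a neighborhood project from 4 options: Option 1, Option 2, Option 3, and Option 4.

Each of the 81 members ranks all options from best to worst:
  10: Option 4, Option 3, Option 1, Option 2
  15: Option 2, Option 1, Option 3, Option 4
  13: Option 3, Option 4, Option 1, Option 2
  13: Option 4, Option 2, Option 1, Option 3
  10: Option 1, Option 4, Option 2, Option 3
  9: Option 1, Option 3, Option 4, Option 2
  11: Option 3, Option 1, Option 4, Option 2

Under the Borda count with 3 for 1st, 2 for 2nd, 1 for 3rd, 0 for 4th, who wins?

Option 1: 10×1 + 15×2 + 13×1 + 13×1 + 10×3 + 9×3 + 11×2 = 145
Option 2: 10×0 + 15×3 + 13×0 + 13×2 + 10×1 + 9×0 + 11×0 = 81
Option 3: 10×2 + 15×1 + 13×3 + 13×0 + 10×0 + 9×2 + 11×3 = 125
Option 4: 10×3 + 15×0 + 13×2 + 13×3 + 10×2 + 9×1 + 11×1 = 135

Option 1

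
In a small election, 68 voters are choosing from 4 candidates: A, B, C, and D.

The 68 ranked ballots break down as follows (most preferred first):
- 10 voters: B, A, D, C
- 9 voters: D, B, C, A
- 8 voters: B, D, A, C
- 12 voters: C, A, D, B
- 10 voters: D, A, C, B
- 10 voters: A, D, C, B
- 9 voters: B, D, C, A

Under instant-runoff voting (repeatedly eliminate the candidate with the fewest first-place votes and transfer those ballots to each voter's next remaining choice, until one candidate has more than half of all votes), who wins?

D

Round 1: A 10, B 27, C 12, D 19. A eliminated.
Round 2: B 27, C 12, D 29. C eliminated.
Round 3: B 27, D 41. D has a majority (≥35).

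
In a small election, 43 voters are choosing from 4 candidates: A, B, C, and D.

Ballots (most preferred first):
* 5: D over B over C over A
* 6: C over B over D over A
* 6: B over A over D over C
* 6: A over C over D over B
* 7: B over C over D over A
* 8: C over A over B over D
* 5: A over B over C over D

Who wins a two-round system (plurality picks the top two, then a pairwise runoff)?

Round 1 first-place votes: A 11, B 13, C 14, D 5. C and B advance.
Runoff: C is ranked above B on 20 ballots, B above C on 23.

B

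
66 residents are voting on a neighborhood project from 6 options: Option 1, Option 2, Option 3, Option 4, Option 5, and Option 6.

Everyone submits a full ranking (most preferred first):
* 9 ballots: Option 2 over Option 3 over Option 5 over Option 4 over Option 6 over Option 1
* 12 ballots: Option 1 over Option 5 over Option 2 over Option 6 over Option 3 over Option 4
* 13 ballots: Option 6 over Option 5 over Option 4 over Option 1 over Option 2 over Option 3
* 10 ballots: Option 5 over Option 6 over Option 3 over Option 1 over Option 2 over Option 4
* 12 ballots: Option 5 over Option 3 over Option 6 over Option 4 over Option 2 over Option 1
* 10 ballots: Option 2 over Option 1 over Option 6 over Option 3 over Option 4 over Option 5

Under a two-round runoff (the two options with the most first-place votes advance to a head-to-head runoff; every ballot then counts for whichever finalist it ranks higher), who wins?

Option 5

Round 1 first-place votes: Option 1 12, Option 2 19, Option 3 0, Option 4 0, Option 5 22, Option 6 13. Option 5 and Option 2 advance.
Runoff: Option 5 is ranked above Option 2 on 47 ballots, Option 2 above Option 5 on 19.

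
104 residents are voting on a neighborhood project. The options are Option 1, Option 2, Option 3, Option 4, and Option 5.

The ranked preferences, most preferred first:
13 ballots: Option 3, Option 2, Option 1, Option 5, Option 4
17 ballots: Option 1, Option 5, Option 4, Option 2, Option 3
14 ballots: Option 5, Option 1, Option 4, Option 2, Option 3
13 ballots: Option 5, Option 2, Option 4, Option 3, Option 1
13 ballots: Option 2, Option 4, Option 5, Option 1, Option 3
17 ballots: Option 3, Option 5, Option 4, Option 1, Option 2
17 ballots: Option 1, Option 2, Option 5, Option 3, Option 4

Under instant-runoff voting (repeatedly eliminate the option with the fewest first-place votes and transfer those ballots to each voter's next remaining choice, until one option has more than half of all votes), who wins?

Round 1: Option 1 34, Option 2 13, Option 3 30, Option 4 0, Option 5 27. Option 4 eliminated.
Round 2: Option 1 34, Option 2 13, Option 3 30, Option 5 27. Option 2 eliminated.
Round 3: Option 1 34, Option 3 30, Option 5 40. Option 3 eliminated.
Round 4: Option 1 47, Option 5 57. Option 5 has a majority (≥53).

Option 5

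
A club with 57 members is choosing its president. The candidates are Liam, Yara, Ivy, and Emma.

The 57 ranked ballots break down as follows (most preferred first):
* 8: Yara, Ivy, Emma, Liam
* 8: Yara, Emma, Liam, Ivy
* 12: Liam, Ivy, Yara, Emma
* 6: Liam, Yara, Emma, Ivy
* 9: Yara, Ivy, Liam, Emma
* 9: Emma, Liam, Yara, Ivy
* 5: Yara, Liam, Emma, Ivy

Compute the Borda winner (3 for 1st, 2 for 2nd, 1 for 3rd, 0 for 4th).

Liam: 8×0 + 8×1 + 12×3 + 6×3 + 9×1 + 9×2 + 5×2 = 99
Yara: 8×3 + 8×3 + 12×1 + 6×2 + 9×3 + 9×1 + 5×3 = 123
Ivy: 8×2 + 8×0 + 12×2 + 6×0 + 9×2 + 9×0 + 5×0 = 58
Emma: 8×1 + 8×2 + 12×0 + 6×1 + 9×0 + 9×3 + 5×1 = 62

Yara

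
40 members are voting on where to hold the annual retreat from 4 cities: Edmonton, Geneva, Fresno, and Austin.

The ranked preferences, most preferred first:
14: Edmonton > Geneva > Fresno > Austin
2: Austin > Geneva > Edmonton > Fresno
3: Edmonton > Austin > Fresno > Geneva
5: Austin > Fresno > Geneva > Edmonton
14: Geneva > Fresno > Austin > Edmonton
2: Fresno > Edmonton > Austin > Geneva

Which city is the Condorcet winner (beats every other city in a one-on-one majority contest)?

Geneva vs Edmonton: 21–19
Geneva vs Fresno: 30–10
Geneva vs Austin: 28–12
Geneva beats every other city.

Geneva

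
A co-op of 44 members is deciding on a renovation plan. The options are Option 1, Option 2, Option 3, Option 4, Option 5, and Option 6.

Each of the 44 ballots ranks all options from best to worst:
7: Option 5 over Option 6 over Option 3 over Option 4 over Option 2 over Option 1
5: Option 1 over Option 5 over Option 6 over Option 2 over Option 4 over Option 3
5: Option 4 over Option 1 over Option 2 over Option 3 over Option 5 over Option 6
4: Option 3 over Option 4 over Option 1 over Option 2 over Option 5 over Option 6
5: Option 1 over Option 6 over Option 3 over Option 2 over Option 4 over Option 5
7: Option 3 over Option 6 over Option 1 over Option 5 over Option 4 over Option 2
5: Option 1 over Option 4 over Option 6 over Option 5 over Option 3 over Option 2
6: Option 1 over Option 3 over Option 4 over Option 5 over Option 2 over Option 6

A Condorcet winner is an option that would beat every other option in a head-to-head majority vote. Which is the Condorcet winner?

Option 1

Option 1 vs Option 2: 37–7
Option 1 vs Option 3: 26–18
Option 1 vs Option 4: 28–16
Option 1 vs Option 5: 37–7
Option 1 vs Option 6: 30–14
Option 1 beats every other option.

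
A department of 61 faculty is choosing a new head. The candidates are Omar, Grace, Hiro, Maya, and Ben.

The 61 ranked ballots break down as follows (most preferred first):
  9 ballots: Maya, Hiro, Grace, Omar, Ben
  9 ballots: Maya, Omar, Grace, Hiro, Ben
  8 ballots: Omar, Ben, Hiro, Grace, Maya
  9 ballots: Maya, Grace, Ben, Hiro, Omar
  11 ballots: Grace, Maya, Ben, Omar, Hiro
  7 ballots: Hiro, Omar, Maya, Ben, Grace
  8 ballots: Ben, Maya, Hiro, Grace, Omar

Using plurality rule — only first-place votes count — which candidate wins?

Maya

First-place votes: Omar 8, Grace 11, Hiro 7, Maya 27, Ben 8.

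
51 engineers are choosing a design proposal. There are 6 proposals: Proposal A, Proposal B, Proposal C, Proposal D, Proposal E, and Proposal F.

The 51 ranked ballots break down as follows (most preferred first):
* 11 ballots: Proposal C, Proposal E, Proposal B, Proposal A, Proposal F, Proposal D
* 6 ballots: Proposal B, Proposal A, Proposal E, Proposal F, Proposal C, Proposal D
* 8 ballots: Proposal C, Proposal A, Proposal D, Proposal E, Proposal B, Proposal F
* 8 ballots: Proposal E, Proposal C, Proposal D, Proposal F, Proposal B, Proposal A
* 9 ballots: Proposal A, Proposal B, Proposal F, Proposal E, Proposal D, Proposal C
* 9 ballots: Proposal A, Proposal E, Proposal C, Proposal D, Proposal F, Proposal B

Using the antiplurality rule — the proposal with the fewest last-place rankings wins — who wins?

Last-place votes: Proposal A 8, Proposal B 9, Proposal C 9, Proposal D 17, Proposal E 0, Proposal F 8.

Proposal E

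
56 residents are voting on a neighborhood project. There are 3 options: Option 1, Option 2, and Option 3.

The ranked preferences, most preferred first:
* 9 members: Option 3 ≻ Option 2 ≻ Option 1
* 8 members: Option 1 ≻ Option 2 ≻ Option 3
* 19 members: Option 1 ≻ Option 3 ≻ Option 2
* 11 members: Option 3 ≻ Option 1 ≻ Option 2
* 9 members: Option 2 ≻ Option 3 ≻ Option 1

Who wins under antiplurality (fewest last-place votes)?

Last-place votes: Option 1 18, Option 2 30, Option 3 8.

Option 3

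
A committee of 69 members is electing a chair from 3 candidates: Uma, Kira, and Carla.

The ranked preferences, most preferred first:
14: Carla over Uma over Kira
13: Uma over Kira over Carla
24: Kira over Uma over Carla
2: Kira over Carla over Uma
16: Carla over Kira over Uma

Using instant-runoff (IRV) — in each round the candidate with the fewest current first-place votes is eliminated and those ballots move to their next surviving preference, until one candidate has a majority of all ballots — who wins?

Round 1: Uma 13, Kira 26, Carla 30. Uma eliminated.
Round 2: Kira 39, Carla 30. Kira has a majority (≥35).

Kira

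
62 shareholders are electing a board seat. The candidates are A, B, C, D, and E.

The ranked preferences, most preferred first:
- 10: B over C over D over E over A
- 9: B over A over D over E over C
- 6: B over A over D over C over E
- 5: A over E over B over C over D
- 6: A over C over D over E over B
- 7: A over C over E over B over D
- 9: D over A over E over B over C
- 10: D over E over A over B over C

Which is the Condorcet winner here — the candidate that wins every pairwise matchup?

A vs B: 37–25
A vs C: 52–10
A vs D: 33–29
A vs E: 42–20
A beats every other candidate.

A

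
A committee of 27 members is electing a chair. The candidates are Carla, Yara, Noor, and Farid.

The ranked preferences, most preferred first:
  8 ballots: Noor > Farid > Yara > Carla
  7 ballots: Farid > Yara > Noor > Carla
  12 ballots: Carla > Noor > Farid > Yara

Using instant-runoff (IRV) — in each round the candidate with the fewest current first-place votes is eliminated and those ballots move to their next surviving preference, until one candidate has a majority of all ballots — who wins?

Noor

Round 1: Carla 12, Yara 0, Noor 8, Farid 7. Yara eliminated.
Round 2: Carla 12, Noor 8, Farid 7. Farid eliminated.
Round 3: Carla 12, Noor 15. Noor has a majority (≥14).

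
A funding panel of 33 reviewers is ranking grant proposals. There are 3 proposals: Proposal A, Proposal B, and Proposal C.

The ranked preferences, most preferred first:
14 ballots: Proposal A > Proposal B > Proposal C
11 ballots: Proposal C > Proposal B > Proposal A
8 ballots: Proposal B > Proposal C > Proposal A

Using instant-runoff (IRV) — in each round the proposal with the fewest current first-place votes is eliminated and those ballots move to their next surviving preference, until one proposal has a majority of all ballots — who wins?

Round 1: Proposal A 14, Proposal B 8, Proposal C 11. Proposal B eliminated.
Round 2: Proposal A 14, Proposal C 19. Proposal C has a majority (≥17).

Proposal C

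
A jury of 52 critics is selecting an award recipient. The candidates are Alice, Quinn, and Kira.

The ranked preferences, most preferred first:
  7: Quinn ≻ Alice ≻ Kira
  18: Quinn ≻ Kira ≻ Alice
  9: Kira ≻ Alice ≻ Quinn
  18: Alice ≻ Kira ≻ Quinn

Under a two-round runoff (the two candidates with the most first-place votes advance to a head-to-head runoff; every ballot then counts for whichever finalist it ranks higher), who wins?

Round 1 first-place votes: Alice 18, Quinn 25, Kira 9. Quinn and Alice advance.
Runoff: Quinn is ranked above Alice on 25 ballots, Alice above Quinn on 27.

Alice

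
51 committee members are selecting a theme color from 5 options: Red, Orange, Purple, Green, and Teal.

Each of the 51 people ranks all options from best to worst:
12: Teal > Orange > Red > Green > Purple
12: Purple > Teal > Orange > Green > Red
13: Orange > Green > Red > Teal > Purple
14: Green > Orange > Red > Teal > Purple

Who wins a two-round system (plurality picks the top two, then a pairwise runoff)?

Round 1 first-place votes: Red 0, Orange 13, Purple 12, Green 14, Teal 12. Green and Orange advance.
Runoff: Green is ranked above Orange on 14 ballots, Orange above Green on 37.

Orange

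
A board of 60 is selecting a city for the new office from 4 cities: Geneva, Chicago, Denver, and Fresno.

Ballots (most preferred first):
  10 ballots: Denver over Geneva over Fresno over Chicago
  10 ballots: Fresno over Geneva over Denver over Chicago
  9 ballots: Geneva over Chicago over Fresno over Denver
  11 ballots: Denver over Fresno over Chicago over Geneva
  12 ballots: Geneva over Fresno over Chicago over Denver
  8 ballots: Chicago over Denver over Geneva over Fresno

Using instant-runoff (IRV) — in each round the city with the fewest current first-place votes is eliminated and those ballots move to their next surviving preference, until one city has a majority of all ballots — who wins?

Geneva

Round 1: Geneva 21, Chicago 8, Denver 21, Fresno 10. Chicago eliminated.
Round 2: Geneva 21, Denver 29, Fresno 10. Fresno eliminated.
Round 3: Geneva 31, Denver 29. Geneva has a majority (≥31).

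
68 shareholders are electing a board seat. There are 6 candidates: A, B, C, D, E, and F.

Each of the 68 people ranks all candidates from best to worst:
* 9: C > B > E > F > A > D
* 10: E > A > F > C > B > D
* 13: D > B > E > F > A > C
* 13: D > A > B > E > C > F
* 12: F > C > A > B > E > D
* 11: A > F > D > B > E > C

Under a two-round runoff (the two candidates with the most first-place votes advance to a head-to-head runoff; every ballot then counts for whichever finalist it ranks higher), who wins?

F

Round 1 first-place votes: A 11, B 0, C 9, D 26, E 10, F 12. D and F advance.
Runoff: D is ranked above F on 26 ballots, F above D on 42.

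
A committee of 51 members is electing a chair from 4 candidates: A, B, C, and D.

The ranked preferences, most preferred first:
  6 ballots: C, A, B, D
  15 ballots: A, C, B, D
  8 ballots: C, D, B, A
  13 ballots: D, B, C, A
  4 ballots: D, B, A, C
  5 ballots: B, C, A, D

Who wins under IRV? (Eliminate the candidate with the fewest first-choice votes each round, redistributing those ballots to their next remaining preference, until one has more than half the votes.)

C

Round 1: A 15, B 5, C 14, D 17. B eliminated.
Round 2: A 15, C 19, D 17. A eliminated.
Round 3: C 34, D 17. C has a majority (≥26).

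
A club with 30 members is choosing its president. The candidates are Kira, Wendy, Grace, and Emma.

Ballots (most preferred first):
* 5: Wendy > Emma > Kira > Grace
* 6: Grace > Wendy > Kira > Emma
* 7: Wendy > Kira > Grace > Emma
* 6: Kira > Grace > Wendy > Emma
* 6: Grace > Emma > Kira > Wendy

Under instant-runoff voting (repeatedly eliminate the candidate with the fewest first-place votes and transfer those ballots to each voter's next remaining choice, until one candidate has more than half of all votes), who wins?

Round 1: Kira 6, Wendy 12, Grace 12, Emma 0. Emma eliminated.
Round 2: Kira 6, Wendy 12, Grace 12. Kira eliminated.
Round 3: Wendy 12, Grace 18. Grace has a majority (≥16).

Grace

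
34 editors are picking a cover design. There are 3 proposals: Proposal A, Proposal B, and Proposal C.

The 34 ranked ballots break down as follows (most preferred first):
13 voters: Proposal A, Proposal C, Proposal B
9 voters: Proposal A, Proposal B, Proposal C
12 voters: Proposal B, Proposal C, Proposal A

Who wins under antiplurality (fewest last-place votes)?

Proposal C

Last-place votes: Proposal A 12, Proposal B 13, Proposal C 9.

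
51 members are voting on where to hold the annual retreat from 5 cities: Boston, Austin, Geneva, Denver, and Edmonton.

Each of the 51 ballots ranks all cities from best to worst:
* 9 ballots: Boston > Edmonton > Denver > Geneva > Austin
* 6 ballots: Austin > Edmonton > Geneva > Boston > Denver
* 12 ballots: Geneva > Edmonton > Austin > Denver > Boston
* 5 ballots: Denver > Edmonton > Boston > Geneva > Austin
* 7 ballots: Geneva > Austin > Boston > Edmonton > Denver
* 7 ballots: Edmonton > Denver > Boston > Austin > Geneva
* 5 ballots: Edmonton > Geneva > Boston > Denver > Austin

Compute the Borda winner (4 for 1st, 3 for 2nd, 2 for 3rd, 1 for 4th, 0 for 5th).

Edmonton

Boston: 9×4 + 6×1 + 12×0 + 5×2 + 7×2 + 7×2 + 5×2 = 90
Austin: 9×0 + 6×4 + 12×2 + 5×0 + 7×3 + 7×1 + 5×0 = 76
Geneva: 9×1 + 6×2 + 12×4 + 5×1 + 7×4 + 7×0 + 5×3 = 117
Denver: 9×2 + 6×0 + 12×1 + 5×4 + 7×0 + 7×3 + 5×1 = 76
Edmonton: 9×3 + 6×3 + 12×3 + 5×3 + 7×1 + 7×4 + 5×4 = 151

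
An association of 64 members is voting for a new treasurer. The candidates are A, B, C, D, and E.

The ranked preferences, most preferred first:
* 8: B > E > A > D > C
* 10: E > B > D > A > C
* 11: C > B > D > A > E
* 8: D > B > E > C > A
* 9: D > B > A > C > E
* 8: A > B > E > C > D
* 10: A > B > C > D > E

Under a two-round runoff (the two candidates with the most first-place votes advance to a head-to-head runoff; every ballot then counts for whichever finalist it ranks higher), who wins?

D

Round 1 first-place votes: A 18, B 8, C 11, D 17, E 10. A and D advance.
Runoff: A is ranked above D on 26 ballots, D above A on 38.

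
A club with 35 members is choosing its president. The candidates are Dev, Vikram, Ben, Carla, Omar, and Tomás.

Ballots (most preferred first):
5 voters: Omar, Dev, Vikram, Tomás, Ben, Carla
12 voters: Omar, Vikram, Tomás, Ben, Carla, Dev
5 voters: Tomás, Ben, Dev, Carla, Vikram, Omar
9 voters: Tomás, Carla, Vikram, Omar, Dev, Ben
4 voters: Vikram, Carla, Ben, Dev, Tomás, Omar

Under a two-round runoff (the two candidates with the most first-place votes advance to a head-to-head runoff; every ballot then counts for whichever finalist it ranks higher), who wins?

Tomás

Round 1 first-place votes: Dev 0, Vikram 4, Ben 0, Carla 0, Omar 17, Tomás 14. Omar and Tomás advance.
Runoff: Omar is ranked above Tomás on 17 ballots, Tomás above Omar on 18.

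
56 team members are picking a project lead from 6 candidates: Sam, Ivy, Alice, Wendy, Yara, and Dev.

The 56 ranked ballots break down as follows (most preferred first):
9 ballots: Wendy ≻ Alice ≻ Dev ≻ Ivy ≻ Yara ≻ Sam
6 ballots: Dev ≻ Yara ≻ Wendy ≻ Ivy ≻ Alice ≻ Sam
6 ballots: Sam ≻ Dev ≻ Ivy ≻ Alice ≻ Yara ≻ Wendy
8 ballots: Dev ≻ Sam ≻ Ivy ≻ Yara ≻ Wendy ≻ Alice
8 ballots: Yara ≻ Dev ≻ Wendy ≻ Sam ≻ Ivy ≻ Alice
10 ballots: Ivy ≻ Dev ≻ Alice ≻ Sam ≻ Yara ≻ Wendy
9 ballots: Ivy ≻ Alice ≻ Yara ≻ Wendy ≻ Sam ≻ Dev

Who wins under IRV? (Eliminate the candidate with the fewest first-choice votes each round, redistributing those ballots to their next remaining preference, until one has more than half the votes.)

Dev

Round 1: Sam 6, Ivy 19, Alice 0, Wendy 9, Yara 8, Dev 14. Alice eliminated.
Round 2: Sam 6, Ivy 19, Wendy 9, Yara 8, Dev 14. Sam eliminated.
Round 3: Ivy 19, Wendy 9, Yara 8, Dev 20. Yara eliminated.
Round 4: Ivy 19, Wendy 9, Dev 28. Wendy eliminated.
Round 5: Ivy 19, Dev 37. Dev has a majority (≥29).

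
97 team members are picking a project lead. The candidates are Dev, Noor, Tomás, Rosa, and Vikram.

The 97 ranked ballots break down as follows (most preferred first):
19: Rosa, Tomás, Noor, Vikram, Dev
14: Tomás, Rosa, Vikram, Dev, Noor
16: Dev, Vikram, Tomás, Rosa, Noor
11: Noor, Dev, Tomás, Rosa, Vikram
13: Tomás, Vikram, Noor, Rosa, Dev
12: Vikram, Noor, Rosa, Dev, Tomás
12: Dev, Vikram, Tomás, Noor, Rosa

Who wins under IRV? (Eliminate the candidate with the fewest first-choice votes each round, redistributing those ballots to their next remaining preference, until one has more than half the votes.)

Round 1: Dev 28, Noor 11, Tomás 27, Rosa 19, Vikram 12. Noor eliminated.
Round 2: Dev 39, Tomás 27, Rosa 19, Vikram 12. Vikram eliminated.
Round 3: Dev 39, Tomás 27, Rosa 31. Tomás eliminated.
Round 4: Dev 39, Rosa 58. Rosa has a majority (≥49).

Rosa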